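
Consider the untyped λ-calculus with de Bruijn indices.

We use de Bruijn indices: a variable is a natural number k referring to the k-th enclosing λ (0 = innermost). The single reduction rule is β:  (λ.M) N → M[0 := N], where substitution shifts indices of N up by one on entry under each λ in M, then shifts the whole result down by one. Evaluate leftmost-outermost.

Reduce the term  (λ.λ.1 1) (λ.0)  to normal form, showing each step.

Answer: normal form = λ.λ.0  (in 2 steps)

Derivation:
  start: (λ.λ.1 1) (λ.0)
  step 1: λ.(λ.0) (λ.0)
  step 2: λ.λ.0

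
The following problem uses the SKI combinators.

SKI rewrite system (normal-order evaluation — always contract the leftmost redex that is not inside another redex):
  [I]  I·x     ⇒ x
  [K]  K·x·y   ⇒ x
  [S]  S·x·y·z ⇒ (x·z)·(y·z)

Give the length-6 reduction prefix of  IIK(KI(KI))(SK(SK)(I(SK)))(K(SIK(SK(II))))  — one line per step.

Answer: after 6 steps: K(I(SK(II))(K(SK(II))))

Working:
  start: IIK(KI(KI))(SK(SK)(I(SK)))(K(SIK(SK(II))))
  [1] IK(KI(KI))(SK(SK)(I(SK)))(K(SIK(SK(II))))
  [2] K(KI(KI))(SK(SK)(I(SK)))(K(SIK(SK(II))))
  [3] KI(KI)(K(SIK(SK(II))))
  [4] I(K(SIK(SK(II))))
  [5] K(SIK(SK(II)))
  [6] K(I(SK(II))(K(SK(II))))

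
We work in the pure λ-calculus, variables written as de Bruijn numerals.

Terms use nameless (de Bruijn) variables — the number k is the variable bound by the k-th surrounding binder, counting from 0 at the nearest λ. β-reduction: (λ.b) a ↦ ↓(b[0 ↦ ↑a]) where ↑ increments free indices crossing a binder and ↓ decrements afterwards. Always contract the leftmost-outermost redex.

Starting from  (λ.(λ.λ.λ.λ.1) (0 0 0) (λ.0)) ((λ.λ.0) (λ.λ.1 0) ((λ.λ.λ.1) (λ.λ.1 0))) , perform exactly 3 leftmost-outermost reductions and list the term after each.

  start: (λ.(λ.λ.λ.λ.1) (0 0 0) (λ.0)) ((λ.λ.0) (λ.λ.1 0) ((λ.λ.λ.1) (λ.λ.1 0)))
  →1  (λ.λ.λ.λ.1) ((λ.λ.0) (λ.λ.1 0) ((λ.λ.λ.1) (λ.λ.1 0)) ((λ.λ.0) (λ.λ.1 0) ((λ.λ.λ.1) (λ.λ.1 0))) ((λ.λ.0) (λ.λ.1 0) ((λ.λ.λ.1) (λ.λ.1 0)))) (λ.0)
  →2  (λ.λ.λ.1) (λ.0)
  →3  λ.λ.1

Answer: after 3 steps: λ.λ.1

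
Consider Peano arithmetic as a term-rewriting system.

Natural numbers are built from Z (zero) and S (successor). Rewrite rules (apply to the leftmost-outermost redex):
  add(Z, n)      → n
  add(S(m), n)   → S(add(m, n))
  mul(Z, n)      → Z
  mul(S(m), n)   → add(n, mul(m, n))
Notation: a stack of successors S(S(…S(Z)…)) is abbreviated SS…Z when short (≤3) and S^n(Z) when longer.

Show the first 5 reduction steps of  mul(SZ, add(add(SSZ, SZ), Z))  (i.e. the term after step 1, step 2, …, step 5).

Answer: after 5 steps: S(add(add(S(add(Z, SZ)), Z), mul(Z, add(add(SSZ, SZ), Z))))

Derivation:
  start: mul(SZ, add(add(SSZ, SZ), Z))
  step 1: add(add(add(SSZ, SZ), Z), mul(Z, add(add(SSZ, SZ), Z)))
  step 2: add(add(S(add(SZ, SZ)), Z), mul(Z, add(add(SSZ, SZ), Z)))
  step 3: add(S(add(add(SZ, SZ), Z)), mul(Z, add(add(SSZ, SZ), Z)))
  step 4: S(add(add(add(SZ, SZ), Z), mul(Z, add(add(SSZ, SZ), Z))))
  step 5: S(add(add(S(add(Z, SZ)), Z), mul(Z, add(add(SSZ, SZ), Z))))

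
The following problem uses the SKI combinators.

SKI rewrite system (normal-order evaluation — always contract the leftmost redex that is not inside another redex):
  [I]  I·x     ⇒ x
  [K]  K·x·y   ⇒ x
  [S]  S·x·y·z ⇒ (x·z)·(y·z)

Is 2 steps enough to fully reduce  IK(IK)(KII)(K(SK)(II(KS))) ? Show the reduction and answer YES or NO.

  start: IK(IK)(KII)(K(SK)(II(KS)))
  [1] K(IK)(KII)(K(SK)(II(KS)))
  [2] IK(K(SK)(II(KS)))

Answer: NO — after 2 steps the term is IK(K(SK)(II(KS))), not yet normal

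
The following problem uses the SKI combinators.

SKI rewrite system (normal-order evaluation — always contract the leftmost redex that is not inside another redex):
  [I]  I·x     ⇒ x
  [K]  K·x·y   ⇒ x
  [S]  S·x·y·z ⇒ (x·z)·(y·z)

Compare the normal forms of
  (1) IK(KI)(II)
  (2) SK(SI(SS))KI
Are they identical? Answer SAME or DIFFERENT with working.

Term A:
  start: IK(KI)(II)
  [1] K(KI)(II)
  [2] KI

Term B:
  start: SK(SI(SS))KI
  [1] KK(SI(SS)K)I
  [2] KI

Answer: SAME — A ⇓ KI, B ⇓ KI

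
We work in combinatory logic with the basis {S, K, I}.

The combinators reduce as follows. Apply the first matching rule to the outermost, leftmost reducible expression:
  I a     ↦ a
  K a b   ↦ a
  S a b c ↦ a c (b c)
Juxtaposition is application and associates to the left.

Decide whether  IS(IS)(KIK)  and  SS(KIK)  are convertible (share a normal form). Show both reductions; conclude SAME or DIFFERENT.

Term A:
  start: IS(IS)(KIK)
  →1  S(IS)(KIK)
  →2  SS(KIK)
  →3  SSI

Term B:
  start: SS(KIK)
  →1  SSI

Answer: SAME — A ⇓ SSI, B ⇓ SSI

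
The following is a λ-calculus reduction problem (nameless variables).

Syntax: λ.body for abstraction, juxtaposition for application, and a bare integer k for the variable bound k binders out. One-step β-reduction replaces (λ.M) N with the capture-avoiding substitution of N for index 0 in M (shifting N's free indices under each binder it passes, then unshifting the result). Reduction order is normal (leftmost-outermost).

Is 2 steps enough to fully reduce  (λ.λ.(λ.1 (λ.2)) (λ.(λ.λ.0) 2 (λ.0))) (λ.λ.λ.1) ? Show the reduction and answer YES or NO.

Answer: YES — reaches normal form λ.0 (λ.1) in 2 ≤ 2 steps

Working:
  start: (λ.λ.(λ.1 (λ.2)) (λ.(λ.λ.0) 2 (λ.0))) (λ.λ.λ.1)
  →1  λ.(λ.1 (λ.2)) (λ.(λ.λ.0) (λ.λ.λ.1) (λ.0))
  →2  λ.0 (λ.1)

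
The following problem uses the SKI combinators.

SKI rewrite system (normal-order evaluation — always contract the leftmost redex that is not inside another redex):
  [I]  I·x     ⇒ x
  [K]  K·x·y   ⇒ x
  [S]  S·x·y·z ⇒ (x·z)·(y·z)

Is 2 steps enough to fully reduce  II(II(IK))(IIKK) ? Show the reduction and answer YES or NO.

Answer: NO — after 2 steps the term is II(IK)(IIKK), not yet normal

Reduction:
  start: II(II(IK))(IIKK)
  [1] I(II(IK))(IIKK)
  [2] II(IK)(IIKK)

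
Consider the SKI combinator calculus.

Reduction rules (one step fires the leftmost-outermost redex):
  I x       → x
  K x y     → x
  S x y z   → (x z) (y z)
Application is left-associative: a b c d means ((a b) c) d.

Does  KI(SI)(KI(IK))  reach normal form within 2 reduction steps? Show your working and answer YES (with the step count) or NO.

Answer: NO — after 2 steps the term is KI(IK), not yet normal

Reduction:
  start: KI(SI)(KI(IK))
  [1] I(KI(IK))
  [2] KI(IK)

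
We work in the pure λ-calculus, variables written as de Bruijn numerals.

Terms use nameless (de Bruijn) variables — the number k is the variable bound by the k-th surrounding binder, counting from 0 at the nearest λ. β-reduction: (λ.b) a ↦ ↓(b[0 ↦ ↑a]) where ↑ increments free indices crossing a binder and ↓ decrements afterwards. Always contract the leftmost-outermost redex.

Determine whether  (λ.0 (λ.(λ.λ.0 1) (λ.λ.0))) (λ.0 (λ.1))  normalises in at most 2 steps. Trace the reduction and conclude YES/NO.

Answer: NO — after 2 steps the term is (λ.(λ.λ.0 1) (λ.λ.0)) (λ.λ.(λ.λ.0 1) (λ.λ.0)), not yet normal

Derivation:
  start: (λ.0 (λ.(λ.λ.0 1) (λ.λ.0))) (λ.0 (λ.1))
  step 1: (λ.0 (λ.1)) (λ.(λ.λ.0 1) (λ.λ.0))
  step 2: (λ.(λ.λ.0 1) (λ.λ.0)) (λ.λ.(λ.λ.0 1) (λ.λ.0))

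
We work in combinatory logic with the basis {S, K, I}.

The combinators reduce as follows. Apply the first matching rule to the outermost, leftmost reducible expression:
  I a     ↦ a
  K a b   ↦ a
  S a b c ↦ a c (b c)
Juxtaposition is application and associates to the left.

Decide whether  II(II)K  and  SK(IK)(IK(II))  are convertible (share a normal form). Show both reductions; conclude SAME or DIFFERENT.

Term A:
  start: II(II)K
  [1] I(II)K
  [2] IIK
  [3] IK
  [4] K

Term B:
  start: SK(IK)(IK(II))
  [1] K(IK(II))(IK(IK(II)))
  [2] IK(II)
  [3] K(II)
  [4] KI

Answer: DIFFERENT — A ⇓ K, B ⇓ KI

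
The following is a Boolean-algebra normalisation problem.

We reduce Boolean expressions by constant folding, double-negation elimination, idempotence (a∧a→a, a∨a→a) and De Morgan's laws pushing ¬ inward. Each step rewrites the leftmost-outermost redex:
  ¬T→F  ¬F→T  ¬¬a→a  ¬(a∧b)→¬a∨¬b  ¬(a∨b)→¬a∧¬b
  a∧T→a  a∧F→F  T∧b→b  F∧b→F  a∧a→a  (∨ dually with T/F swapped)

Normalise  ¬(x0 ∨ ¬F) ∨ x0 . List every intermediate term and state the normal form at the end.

Answer: normal form = x0  (in 4 steps)

Reduction:
  start: ¬(x0 ∨ ¬F) ∨ x0
  →1  (¬x0 ∧ ¬¬F) ∨ x0
  →2  (¬x0 ∧ F) ∨ x0
  →3  F ∨ x0
  →4  x0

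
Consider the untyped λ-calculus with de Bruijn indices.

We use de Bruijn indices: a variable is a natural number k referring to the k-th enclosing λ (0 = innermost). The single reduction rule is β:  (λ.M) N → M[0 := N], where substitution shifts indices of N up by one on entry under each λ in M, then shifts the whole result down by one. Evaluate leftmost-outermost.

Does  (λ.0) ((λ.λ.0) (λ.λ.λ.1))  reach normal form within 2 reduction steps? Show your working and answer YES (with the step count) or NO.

  start: (λ.0) ((λ.λ.0) (λ.λ.λ.1))
  →1  (λ.λ.0) (λ.λ.λ.1)
  →2  λ.0

Answer: YES — reaches normal form λ.0 in 2 ≤ 2 steps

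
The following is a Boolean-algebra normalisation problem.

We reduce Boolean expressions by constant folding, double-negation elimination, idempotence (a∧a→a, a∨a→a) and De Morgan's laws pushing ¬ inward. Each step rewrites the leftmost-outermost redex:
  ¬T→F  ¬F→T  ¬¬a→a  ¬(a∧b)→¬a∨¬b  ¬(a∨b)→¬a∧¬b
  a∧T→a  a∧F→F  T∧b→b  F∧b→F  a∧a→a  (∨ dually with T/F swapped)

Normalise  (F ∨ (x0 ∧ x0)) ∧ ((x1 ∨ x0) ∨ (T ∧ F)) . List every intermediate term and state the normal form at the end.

  start: (F ∨ (x0 ∧ x0)) ∧ ((x1 ∨ x0) ∨ (T ∧ F))
  step 1: (x0 ∧ x0) ∧ ((x1 ∨ x0) ∨ (T ∧ F))
  step 2: x0 ∧ ((x1 ∨ x0) ∨ (T ∧ F))
  step 3: x0 ∧ ((x1 ∨ x0) ∨ F)
  step 4: x0 ∧ (x1 ∨ x0)

Answer: normal form = x0 ∧ (x1 ∨ x0)  (in 4 steps)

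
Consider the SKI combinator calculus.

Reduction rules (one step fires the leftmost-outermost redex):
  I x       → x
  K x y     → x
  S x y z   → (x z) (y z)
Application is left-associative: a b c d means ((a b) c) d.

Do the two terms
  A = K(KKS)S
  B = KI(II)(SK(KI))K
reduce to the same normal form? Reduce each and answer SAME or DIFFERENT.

Answer: SAME — A ⇓ K, B ⇓ K

Reduction:
Term A:
  start: K(KKS)S
  [1] KKS
  [2] K

Term B:
  start: KI(II)(SK(KI))K
  [1] I(SK(KI))K
  [2] SK(KI)K
  [3] KK(KIK)
  [4] K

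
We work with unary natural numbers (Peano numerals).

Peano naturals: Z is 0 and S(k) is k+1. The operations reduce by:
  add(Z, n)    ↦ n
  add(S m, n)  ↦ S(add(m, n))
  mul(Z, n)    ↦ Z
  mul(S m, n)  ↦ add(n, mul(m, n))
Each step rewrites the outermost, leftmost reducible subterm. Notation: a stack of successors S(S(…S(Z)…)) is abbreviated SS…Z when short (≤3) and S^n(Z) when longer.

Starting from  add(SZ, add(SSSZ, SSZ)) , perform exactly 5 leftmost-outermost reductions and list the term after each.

  start: add(SZ, add(SSSZ, SSZ))
  →1  S(add(Z, add(SSSZ, SSZ)))
  →2  S(add(SSSZ, SSZ))
  →3  S(S(add(SSZ, SSZ)))
  →4  S(S(S(add(SZ, SSZ))))
  →5  S(S(S(S(add(Z, SSZ)))))

Answer: after 5 steps: S(S(S(S(add(Z, SSZ)))))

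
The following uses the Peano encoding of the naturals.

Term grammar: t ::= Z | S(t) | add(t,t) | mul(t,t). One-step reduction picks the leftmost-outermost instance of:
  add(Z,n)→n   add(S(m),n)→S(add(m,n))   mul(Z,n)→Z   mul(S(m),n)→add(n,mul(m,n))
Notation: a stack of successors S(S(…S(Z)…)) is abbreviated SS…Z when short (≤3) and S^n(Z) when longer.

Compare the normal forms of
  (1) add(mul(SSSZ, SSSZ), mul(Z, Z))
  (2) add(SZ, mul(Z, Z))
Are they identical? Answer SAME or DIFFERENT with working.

Term A:
  start: add(mul(SSSZ, SSSZ), mul(Z, Z))
  step 1: add(add(SSSZ, mul(SSZ, SSSZ)), mul(Z, Z))
  step 2: add(S(add(SSZ, mul(SSZ, SSSZ))), mul(Z, Z))
  step 3: S(add(add(SSZ, mul(SSZ, SSSZ)), mul(Z, Z)))
  step 4: S(add(S(add(SZ, mul(SSZ, SSSZ))), mul(Z, Z)))
  step 5: S(S(add(add(SZ, mul(SSZ, SSSZ)), mul(Z, Z))))
  step 6: S(S(add(S(add(Z, mul(SSZ, SSSZ))), mul(Z, Z))))
  step 7: S(S(S(add(add(Z, mul(SSZ, SSSZ)), mul(Z, Z)))))
  step 8: S(S(S(add(mul(SSZ, SSSZ), mul(Z, Z)))))
  step 9: S(S(S(add(add(SSSZ, mul(SZ, SSSZ)), mul(Z, Z)))))
  step 10: S(S(S(add(S(add(SSZ, mul(SZ, SSSZ))), mul(Z, Z)))))
  step 11: S(S(S(S(add(add(SSZ, mul(SZ, SSSZ)), mul(Z, Z))))))
  step 12: S(S(S(S(add(S(add(SZ, mul(SZ, SSSZ))), mul(Z, Z))))))
  step 13: S(S(S(S(S(add(add(SZ, mul(SZ, SSSZ)), mul(Z, Z)))))))
  step 14: S(S(S(S(S(add(S(add(Z, mul(SZ, SSSZ))), mul(Z, Z)))))))
  step 15: S(S(S(S(S(S(add(add(Z, mul(SZ, SSSZ)), mul(Z, Z))))))))
  step 16: S(S(S(S(S(S(add(mul(SZ, SSSZ), mul(Z, Z))))))))
  step 17: S(S(S(S(S(S(add(add(SSSZ, mul(Z, SSSZ)), mul(Z, Z))))))))
  step 18: S(S(S(S(S(S(add(S(add(SSZ, mul(Z, SSSZ))), mul(Z, Z))))))))
  step 19: S(S(S(S(S(S(S(add(add(SSZ, mul(Z, SSSZ)), mul(Z, Z)))))))))
  step 20: S(S(S(S(S(S(S(add(S(add(SZ, mul(Z, SSSZ))), mul(Z, Z)))))))))
  step 21: S(S(S(S(S(S(S(S(add(add(SZ, mul(Z, SSSZ)), mul(Z, Z))))))))))
  step 22: S(S(S(S(S(S(S(S(add(S(add(Z, mul(Z, SSSZ))), mul(Z, Z))))))))))
  step 23: S(S(S(S(S(S(S(S(S(add(add(Z, mul(Z, SSSZ)), mul(Z, Z)))))))))))
  step 24: S(S(S(S(S(S(S(S(S(add(mul(Z, SSSZ), mul(Z, Z)))))))))))
  step 25: S(S(S(S(S(S(S(S(S(add(Z, mul(Z, Z)))))))))))
  step 26: S(S(S(S(S(S(S(S(S(mul(Z, Z))))))))))
  step 27: S^9(Z)

Term B:
  start: add(SZ, mul(Z, Z))
  step 1: S(add(Z, mul(Z, Z)))
  step 2: S(mul(Z, Z))
  step 3: SZ

Answer: DIFFERENT — A ⇓ S^9(Z), B ⇓ SZ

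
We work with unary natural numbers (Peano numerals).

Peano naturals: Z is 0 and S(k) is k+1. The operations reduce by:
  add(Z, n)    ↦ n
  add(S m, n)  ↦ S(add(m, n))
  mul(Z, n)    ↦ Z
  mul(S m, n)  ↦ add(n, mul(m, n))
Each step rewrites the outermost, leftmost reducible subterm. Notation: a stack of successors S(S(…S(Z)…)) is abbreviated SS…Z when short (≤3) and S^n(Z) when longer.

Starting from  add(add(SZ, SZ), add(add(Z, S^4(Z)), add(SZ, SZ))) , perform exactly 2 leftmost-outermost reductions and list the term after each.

  start: add(add(SZ, SZ), add(add(Z, S^4(Z)), add(SZ, SZ)))
  →1  add(S(add(Z, SZ)), add(add(Z, S^4(Z)), add(SZ, SZ)))
  →2  S(add(add(Z, SZ), add(add(Z, S^4(Z)), add(SZ, SZ))))

Answer: after 2 steps: S(add(add(Z, SZ), add(add(Z, S^4(Z)), add(SZ, SZ))))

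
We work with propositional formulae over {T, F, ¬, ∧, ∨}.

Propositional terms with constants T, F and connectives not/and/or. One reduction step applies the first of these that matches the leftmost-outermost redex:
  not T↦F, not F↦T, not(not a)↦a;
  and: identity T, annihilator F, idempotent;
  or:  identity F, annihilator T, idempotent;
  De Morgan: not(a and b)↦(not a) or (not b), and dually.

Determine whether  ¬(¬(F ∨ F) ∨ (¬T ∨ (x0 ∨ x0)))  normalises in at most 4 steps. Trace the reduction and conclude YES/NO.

Answer: YES — reaches normal form F in 4 ≤ 4 steps

Reduction:
  start: ¬(¬(F ∨ F) ∨ (¬T ∨ (x0 ∨ x0)))
  →1  ¬¬(F ∨ F) ∧ ¬(¬T ∨ (x0 ∨ x0))
  →2  (F ∨ F) ∧ ¬(¬T ∨ (x0 ∨ x0))
  →3  F ∧ ¬(¬T ∨ (x0 ∨ x0))
  →4  F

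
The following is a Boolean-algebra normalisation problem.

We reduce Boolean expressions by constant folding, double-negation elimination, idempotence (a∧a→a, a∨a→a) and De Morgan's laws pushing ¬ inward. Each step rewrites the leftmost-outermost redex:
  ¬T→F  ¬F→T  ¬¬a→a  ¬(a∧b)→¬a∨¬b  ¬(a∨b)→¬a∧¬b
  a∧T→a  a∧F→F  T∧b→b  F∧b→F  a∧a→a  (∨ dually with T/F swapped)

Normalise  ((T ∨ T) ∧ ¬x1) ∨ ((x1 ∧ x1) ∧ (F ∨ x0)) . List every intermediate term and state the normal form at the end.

Answer: normal form = ¬x1 ∨ (x1 ∧ x0)  (in 4 steps)

Reduction:
  start: ((T ∨ T) ∧ ¬x1) ∨ ((x1 ∧ x1) ∧ (F ∨ x0))
  [1] (T ∧ ¬x1) ∨ ((x1 ∧ x1) ∧ (F ∨ x0))
  [2] ¬x1 ∨ ((x1 ∧ x1) ∧ (F ∨ x0))
  [3] ¬x1 ∨ (x1 ∧ (F ∨ x0))
  [4] ¬x1 ∨ (x1 ∧ x0)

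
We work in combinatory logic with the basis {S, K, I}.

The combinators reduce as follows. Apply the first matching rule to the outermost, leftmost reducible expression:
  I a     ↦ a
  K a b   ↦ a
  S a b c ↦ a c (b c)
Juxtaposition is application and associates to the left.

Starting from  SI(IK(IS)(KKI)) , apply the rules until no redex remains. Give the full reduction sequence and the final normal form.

  start: SI(IK(IS)(KKI))
  step 1: SI(K(IS)(KKI))
  step 2: SI(IS)
  step 3: SIS

Answer: normal form = SIS  (in 3 steps)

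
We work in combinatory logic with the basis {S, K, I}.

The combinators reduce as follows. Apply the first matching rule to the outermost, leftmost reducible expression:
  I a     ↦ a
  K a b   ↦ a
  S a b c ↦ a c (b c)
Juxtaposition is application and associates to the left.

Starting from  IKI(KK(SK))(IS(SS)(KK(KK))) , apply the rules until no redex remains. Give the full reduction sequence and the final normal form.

Answer: normal form = S(SS)K  (in 5 steps)

Derivation:
  start: IKI(KK(SK))(IS(SS)(KK(KK)))
  [1] KI(KK(SK))(IS(SS)(KK(KK)))
  [2] I(IS(SS)(KK(KK)))
  [3] IS(SS)(KK(KK))
  [4] S(SS)(KK(KK))
  [5] S(SS)K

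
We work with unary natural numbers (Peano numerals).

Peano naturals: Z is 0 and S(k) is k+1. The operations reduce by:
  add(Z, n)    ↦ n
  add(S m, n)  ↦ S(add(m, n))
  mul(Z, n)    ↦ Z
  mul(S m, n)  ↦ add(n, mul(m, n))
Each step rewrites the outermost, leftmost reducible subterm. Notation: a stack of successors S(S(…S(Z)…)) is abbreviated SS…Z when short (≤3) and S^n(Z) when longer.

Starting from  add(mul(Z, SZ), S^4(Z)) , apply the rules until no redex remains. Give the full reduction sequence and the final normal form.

  start: add(mul(Z, SZ), S^4(Z))
  step 1: add(Z, S^4(Z))
  step 2: S^4(Z)

Answer: normal form = S^4(Z)  (in 2 steps)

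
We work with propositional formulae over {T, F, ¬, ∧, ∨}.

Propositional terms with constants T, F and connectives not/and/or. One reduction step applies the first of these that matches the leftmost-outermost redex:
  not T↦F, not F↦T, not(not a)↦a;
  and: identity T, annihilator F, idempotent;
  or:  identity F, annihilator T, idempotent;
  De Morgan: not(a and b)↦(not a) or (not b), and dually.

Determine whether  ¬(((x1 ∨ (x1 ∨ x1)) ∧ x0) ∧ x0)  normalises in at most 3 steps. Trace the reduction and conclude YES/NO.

Answer: NO — after 3 steps the term is ((¬x1 ∧ ¬(x1 ∨ x1)) ∨ ¬x0) ∨ ¬x0, not yet normal

Working:
  start: ¬(((x1 ∨ (x1 ∨ x1)) ∧ x0) ∧ x0)
  [1] ¬((x1 ∨ (x1 ∨ x1)) ∧ x0) ∨ ¬x0
  [2] (¬(x1 ∨ (x1 ∨ x1)) ∨ ¬x0) ∨ ¬x0
  [3] ((¬x1 ∧ ¬(x1 ∨ x1)) ∨ ¬x0) ∨ ¬x0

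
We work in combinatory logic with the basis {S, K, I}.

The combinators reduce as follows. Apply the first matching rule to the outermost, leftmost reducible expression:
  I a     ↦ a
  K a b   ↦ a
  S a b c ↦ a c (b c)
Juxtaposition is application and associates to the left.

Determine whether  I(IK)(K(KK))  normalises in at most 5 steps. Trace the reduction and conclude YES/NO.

Answer: YES — reaches normal form K(K(KK)) in 2 ≤ 5 steps

Reduction:
  start: I(IK)(K(KK))
  →1  IK(K(KK))
  →2  K(K(KK))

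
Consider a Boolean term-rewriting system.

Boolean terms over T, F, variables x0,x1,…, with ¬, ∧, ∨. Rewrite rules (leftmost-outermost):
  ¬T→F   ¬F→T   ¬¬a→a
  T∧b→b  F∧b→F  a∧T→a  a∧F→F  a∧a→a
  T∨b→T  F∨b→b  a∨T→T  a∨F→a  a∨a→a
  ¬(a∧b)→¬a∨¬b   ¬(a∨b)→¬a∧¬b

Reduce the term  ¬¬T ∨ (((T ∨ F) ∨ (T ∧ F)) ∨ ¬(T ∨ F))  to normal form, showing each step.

Answer: normal form = T  (in 2 steps)

Reduction:
  start: ¬¬T ∨ (((T ∨ F) ∨ (T ∧ F)) ∨ ¬(T ∨ F))
  →1  T ∨ (((T ∨ F) ∨ (T ∧ F)) ∨ ¬(T ∨ F))
  →2  T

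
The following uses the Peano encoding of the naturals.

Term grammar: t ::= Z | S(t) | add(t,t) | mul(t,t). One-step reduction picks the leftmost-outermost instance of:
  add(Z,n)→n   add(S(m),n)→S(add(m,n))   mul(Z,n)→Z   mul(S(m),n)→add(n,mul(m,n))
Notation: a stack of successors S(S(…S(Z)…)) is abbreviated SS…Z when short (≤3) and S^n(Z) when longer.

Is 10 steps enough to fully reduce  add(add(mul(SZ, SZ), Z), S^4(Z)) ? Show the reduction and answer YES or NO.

Answer: YES — reaches normal form S^5(Z) in 8 ≤ 10 steps

Reduction:
  start: add(add(mul(SZ, SZ), Z), S^4(Z))
  step 1: add(add(add(SZ, mul(Z, SZ)), Z), S^4(Z))
  step 2: add(add(S(add(Z, mul(Z, SZ))), Z), S^4(Z))
  step 3: add(S(add(add(Z, mul(Z, SZ)), Z)), S^4(Z))
  step 4: S(add(add(add(Z, mul(Z, SZ)), Z), S^4(Z)))
  step 5: S(add(add(mul(Z, SZ), Z), S^4(Z)))
  step 6: S(add(add(Z, Z), S^4(Z)))
  step 7: S(add(Z, S^4(Z)))
  step 8: S^5(Z)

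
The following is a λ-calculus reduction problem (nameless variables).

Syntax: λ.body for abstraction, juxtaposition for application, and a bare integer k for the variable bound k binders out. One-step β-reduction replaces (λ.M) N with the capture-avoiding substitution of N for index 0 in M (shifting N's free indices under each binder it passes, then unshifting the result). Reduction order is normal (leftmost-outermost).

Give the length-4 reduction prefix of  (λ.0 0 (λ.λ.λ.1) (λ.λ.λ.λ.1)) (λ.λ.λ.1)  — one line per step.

  start: (λ.0 0 (λ.λ.λ.1) (λ.λ.λ.λ.1)) (λ.λ.λ.1)
  [1] (λ.λ.λ.1) (λ.λ.λ.1) (λ.λ.λ.1) (λ.λ.λ.λ.1)
  [2] (λ.λ.1) (λ.λ.λ.1) (λ.λ.λ.λ.1)
  [3] (λ.λ.λ.λ.1) (λ.λ.λ.λ.1)
  [4] λ.λ.λ.1

Answer: after 4 steps: λ.λ.λ.1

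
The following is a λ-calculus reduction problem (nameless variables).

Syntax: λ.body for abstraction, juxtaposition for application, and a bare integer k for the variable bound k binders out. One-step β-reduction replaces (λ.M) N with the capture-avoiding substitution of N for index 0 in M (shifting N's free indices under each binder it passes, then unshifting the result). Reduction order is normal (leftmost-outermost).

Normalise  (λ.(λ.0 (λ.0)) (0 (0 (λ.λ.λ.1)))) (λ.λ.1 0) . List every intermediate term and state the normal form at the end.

  start: (λ.(λ.0 (λ.0)) (0 (0 (λ.λ.λ.1)))) (λ.λ.1 0)
  →1  (λ.0 (λ.0)) ((λ.λ.1 0) ((λ.λ.1 0) (λ.λ.λ.1)))
  →2  (λ.λ.1 0) ((λ.λ.1 0) (λ.λ.λ.1)) (λ.0)
  →3  (λ.(λ.λ.1 0) (λ.λ.λ.1) 0) (λ.0)
  →4  (λ.λ.1 0) (λ.λ.λ.1) (λ.0)
  →5  (λ.(λ.λ.λ.1) 0) (λ.0)
  →6  (λ.λ.λ.1) (λ.0)
  →7  λ.λ.1

Answer: normal form = λ.λ.1  (in 7 steps)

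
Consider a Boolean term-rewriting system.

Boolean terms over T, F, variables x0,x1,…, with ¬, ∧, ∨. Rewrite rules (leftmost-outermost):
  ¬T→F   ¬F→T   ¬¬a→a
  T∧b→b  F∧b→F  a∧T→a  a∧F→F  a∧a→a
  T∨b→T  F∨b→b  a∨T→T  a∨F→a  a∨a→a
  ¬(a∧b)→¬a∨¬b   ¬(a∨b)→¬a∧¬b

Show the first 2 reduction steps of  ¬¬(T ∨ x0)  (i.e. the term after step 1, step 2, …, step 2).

  start: ¬¬(T ∨ x0)
  →1  T ∨ x0
  →2  T

Answer: after 2 steps: T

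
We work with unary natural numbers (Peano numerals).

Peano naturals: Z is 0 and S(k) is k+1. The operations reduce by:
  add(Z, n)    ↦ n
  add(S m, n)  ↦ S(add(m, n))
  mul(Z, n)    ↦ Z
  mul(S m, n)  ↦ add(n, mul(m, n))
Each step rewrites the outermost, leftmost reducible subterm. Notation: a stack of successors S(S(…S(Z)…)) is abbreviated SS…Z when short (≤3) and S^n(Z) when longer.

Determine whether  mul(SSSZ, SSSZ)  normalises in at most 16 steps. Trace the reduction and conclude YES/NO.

  start: mul(SSSZ, SSSZ)
  step 1: add(SSSZ, mul(SSZ, SSSZ))
  step 2: S(add(SSZ, mul(SSZ, SSSZ)))
  step 3: S(S(add(SZ, mul(SSZ, SSSZ))))
  step 4: S(S(S(add(Z, mul(SSZ, SSSZ)))))
  step 5: S(S(S(mul(SSZ, SSSZ))))
  step 6: S(S(S(add(SSSZ, mul(SZ, SSSZ)))))
  step 7: S(S(S(S(add(SSZ, mul(SZ, SSSZ))))))
  step 8: S(S(S(S(S(add(SZ, mul(SZ, SSSZ)))))))
  step 9: S(S(S(S(S(S(add(Z, mul(SZ, SSSZ))))))))
  step 10: S(S(S(S(S(S(mul(SZ, SSSZ)))))))
  step 11: S(S(S(S(S(S(add(SSSZ, mul(Z, SSSZ))))))))
  step 12: S(S(S(S(S(S(S(add(SSZ, mul(Z, SSSZ)))))))))
  step 13: S(S(S(S(S(S(S(S(add(SZ, mul(Z, SSSZ))))))))))
  step 14: S(S(S(S(S(S(S(S(S(add(Z, mul(Z, SSSZ)))))))))))
  step 15: S(S(S(S(S(S(S(S(S(mul(Z, SSSZ))))))))))
  step 16: S^9(Z)

Answer: YES — reaches normal form S^9(Z) in 16 ≤ 16 steps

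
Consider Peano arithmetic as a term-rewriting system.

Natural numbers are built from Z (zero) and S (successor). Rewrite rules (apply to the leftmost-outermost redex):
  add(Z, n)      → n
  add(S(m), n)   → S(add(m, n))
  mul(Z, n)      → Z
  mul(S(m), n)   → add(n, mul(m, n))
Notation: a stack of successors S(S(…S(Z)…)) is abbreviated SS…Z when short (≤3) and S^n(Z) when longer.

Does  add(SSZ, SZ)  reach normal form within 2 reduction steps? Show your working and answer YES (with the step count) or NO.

  start: add(SSZ, SZ)
  →1  S(add(SZ, SZ))
  →2  S(S(add(Z, SZ)))

Answer: NO — after 2 steps the term is S(S(add(Z, SZ))), not yet normal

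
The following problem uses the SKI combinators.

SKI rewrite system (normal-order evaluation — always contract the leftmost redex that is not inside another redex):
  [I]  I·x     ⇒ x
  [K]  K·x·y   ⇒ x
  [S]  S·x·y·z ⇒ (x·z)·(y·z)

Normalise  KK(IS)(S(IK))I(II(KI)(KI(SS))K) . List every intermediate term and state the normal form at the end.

Answer: normal form = SKK  (in 7 steps)

Reduction:
  start: KK(IS)(S(IK))I(II(KI)(KI(SS))K)
  [1] K(S(IK))I(II(KI)(KI(SS))K)
  [2] S(IK)(II(KI)(KI(SS))K)
  [3] SK(II(KI)(KI(SS))K)
  [4] SK(I(KI)(KI(SS))K)
  [5] SK(KI(KI(SS))K)
  [6] SK(IK)
  [7] SKK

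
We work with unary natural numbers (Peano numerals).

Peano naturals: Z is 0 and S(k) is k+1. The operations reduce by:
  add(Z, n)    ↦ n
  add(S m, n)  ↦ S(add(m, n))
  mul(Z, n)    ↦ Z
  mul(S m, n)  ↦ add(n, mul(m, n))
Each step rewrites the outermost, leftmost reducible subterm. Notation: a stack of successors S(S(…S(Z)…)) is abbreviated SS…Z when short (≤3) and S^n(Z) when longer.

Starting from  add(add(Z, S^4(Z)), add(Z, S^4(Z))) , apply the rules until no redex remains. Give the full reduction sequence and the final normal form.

  start: add(add(Z, S^4(Z)), add(Z, S^4(Z)))
  →1  add(S^4(Z), add(Z, S^4(Z)))
  →2  S(add(SSSZ, add(Z, S^4(Z))))
  →3  S(S(add(SSZ, add(Z, S^4(Z)))))
  →4  S(S(S(add(SZ, add(Z, S^4(Z))))))
  →5  S(S(S(S(add(Z, add(Z, S^4(Z)))))))
  →6  S(S(S(S(add(Z, S^4(Z))))))
  →7  S^8(Z)

Answer: normal form = S^8(Z)  (in 7 steps)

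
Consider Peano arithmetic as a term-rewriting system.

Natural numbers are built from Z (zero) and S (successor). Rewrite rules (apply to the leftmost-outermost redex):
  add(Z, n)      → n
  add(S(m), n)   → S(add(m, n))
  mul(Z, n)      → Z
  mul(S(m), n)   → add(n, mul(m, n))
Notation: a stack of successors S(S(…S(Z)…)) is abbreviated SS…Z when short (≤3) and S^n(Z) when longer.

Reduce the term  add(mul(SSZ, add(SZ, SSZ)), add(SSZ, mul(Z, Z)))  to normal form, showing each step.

Answer: normal form = S^8(Z)  (in 26 steps)

Derivation:
  start: add(mul(SSZ, add(SZ, SSZ)), add(SSZ, mul(Z, Z)))
  [1] add(add(add(SZ, SSZ), mul(SZ, add(SZ, SSZ))), add(SSZ, mul(Z, Z)))
  [2] add(add(S(add(Z, SSZ)), mul(SZ, add(SZ, SSZ))), add(SSZ, mul(Z, Z)))
  [3] add(S(add(add(Z, SSZ), mul(SZ, add(SZ, SSZ)))), add(SSZ, mul(Z, Z)))
  [4] S(add(add(add(Z, SSZ), mul(SZ, add(SZ, SSZ))), add(SSZ, mul(Z, Z))))
  [5] S(add(add(SSZ, mul(SZ, add(SZ, SSZ))), add(SSZ, mul(Z, Z))))
  [6] S(add(S(add(SZ, mul(SZ, add(SZ, SSZ)))), add(SSZ, mul(Z, Z))))
  [7] S(S(add(add(SZ, mul(SZ, add(SZ, SSZ))), add(SSZ, mul(Z, Z)))))
  [8] S(S(add(S(add(Z, mul(SZ, add(SZ, SSZ)))), add(SSZ, mul(Z, Z)))))
  [9] S(S(S(add(add(Z, mul(SZ, add(SZ, SSZ))), add(SSZ, mul(Z, Z))))))
  [10] S(S(S(add(mul(SZ, add(SZ, SSZ)), add(SSZ, mul(Z, Z))))))
  [11] S(S(S(add(add(add(SZ, SSZ), mul(Z, add(SZ, SSZ))), add(SSZ, mul(Z, Z))))))
  [12] S(S(S(add(add(S(add(Z, SSZ)), mul(Z, add(SZ, SSZ))), add(SSZ, mul(Z, Z))))))
  [13] S(S(S(add(S(add(add(Z, SSZ), mul(Z, add(SZ, SSZ)))), add(SSZ, mul(Z, Z))))))
  [14] S(S(S(S(add(add(add(Z, SSZ), mul(Z, add(SZ, SSZ))), add(SSZ, mul(Z, Z)))))))
  [15] S(S(S(S(add(add(SSZ, mul(Z, add(SZ, SSZ))), add(SSZ, mul(Z, Z)))))))
  [16] S(S(S(S(add(S(add(SZ, mul(Z, add(SZ, SSZ)))), add(SSZ, mul(Z, Z)))))))
  [17] S(S(S(S(S(add(add(SZ, mul(Z, add(SZ, SSZ))), add(SSZ, mul(Z, Z))))))))
  [18] S(S(S(S(S(add(S(add(Z, mul(Z, add(SZ, SSZ)))), add(SSZ, mul(Z, Z))))))))
  [19] S(S(S(S(S(S(add(add(Z, mul(Z, add(SZ, SSZ))), add(SSZ, mul(Z, Z)))))))))
  [20] S(S(S(S(S(S(add(mul(Z, add(SZ, SSZ)), add(SSZ, mul(Z, Z)))))))))
  [21] S(S(S(S(S(S(add(Z, add(SSZ, mul(Z, Z)))))))))
  [22] S(S(S(S(S(S(add(SSZ, mul(Z, Z))))))))
  [23] S(S(S(S(S(S(S(add(SZ, mul(Z, Z)))))))))
  [24] S(S(S(S(S(S(S(S(add(Z, mul(Z, Z))))))))))
  [25] S(S(S(S(S(S(S(S(mul(Z, Z)))))))))
  [26] S^8(Z)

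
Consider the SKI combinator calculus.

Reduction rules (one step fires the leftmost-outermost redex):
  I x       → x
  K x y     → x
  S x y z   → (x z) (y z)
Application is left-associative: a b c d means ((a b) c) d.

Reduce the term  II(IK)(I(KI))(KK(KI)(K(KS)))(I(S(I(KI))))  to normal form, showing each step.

  start: II(IK)(I(KI))(KK(KI)(K(KS)))(I(S(I(KI))))
  step 1: I(IK)(I(KI))(KK(KI)(K(KS)))(I(S(I(KI))))
  step 2: IK(I(KI))(KK(KI)(K(KS)))(I(S(I(KI))))
  step 3: K(I(KI))(KK(KI)(K(KS)))(I(S(I(KI))))
  step 4: I(KI)(I(S(I(KI))))
  step 5: KI(I(S(I(KI))))
  step 6: I

Answer: normal form = I  (in 6 steps)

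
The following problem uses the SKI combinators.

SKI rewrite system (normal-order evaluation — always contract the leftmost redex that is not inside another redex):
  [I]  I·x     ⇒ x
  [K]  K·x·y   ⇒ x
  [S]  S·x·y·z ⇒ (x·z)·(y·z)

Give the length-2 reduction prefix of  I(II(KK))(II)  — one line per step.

  start: I(II(KK))(II)
  →1  II(KK)(II)
  →2  I(KK)(II)

Answer: after 2 steps: I(KK)(II)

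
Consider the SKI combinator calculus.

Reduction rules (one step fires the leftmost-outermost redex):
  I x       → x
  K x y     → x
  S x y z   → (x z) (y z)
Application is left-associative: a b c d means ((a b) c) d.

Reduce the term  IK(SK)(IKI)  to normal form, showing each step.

  start: IK(SK)(IKI)
  →1  K(SK)(IKI)
  →2  SK

Answer: normal form = SK  (in 2 steps)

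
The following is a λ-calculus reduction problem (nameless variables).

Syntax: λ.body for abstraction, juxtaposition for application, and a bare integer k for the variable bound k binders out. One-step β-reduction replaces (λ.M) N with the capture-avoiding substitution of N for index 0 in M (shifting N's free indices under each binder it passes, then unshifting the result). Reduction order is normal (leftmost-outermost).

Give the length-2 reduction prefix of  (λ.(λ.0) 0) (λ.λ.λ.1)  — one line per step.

Answer: after 2 steps: λ.λ.λ.1

Derivation:
  start: (λ.(λ.0) 0) (λ.λ.λ.1)
  step 1: (λ.0) (λ.λ.λ.1)
  step 2: λ.λ.λ.1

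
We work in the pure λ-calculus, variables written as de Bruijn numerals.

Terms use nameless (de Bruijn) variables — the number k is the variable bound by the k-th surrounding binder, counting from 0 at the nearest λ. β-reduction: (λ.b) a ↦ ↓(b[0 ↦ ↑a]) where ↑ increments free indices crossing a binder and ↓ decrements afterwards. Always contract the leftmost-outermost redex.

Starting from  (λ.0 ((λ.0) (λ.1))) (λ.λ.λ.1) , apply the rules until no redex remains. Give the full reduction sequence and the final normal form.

  start: (λ.0 ((λ.0) (λ.1))) (λ.λ.λ.1)
  step 1: (λ.λ.λ.1) ((λ.0) (λ.λ.λ.λ.1))
  step 2: λ.λ.1

Answer: normal form = λ.λ.1  (in 2 steps)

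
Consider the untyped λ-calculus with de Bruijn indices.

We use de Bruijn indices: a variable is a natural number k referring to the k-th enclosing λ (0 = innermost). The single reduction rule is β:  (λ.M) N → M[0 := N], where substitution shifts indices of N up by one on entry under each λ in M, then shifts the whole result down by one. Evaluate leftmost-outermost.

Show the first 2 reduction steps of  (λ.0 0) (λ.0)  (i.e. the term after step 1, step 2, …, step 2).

  start: (λ.0 0) (λ.0)
  →1  (λ.0) (λ.0)
  →2  λ.0

Answer: after 2 steps: λ.0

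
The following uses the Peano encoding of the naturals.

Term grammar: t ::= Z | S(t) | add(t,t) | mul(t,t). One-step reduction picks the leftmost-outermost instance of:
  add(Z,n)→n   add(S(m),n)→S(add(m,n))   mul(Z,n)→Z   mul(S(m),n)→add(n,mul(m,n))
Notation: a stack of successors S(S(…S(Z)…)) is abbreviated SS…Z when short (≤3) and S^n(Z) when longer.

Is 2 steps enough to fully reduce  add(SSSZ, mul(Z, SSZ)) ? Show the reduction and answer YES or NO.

Answer: NO — after 2 steps the term is S(S(add(SZ, mul(Z, SSZ)))), not yet normal

Working:
  start: add(SSSZ, mul(Z, SSZ))
  →1  S(add(SSZ, mul(Z, SSZ)))
  →2  S(S(add(SZ, mul(Z, SSZ))))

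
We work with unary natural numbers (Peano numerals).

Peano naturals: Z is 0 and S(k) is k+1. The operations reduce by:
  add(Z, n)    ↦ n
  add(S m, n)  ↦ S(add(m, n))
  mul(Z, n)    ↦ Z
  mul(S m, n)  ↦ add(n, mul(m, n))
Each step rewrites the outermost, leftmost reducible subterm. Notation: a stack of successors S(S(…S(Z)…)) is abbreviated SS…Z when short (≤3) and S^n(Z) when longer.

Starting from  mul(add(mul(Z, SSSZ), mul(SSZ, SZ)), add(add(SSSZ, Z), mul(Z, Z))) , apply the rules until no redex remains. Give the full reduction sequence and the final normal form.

  start: mul(add(mul(Z, SSSZ), mul(SSZ, SZ)), add(add(SSSZ, Z), mul(Z, Z)))
  [1] mul(add(Z, mul(SSZ, SZ)), add(add(SSSZ, Z), mul(Z, Z)))
  [2] mul(mul(SSZ, SZ), add(add(SSSZ, Z), mul(Z, Z)))
  [3] mul(add(SZ, mul(SZ, SZ)), add(add(SSSZ, Z), mul(Z, Z)))
  [4] mul(S(add(Z, mul(SZ, SZ))), add(add(SSSZ, Z), mul(Z, Z)))
  [5] add(add(add(SSSZ, Z), mul(Z, Z)), mul(add(Z, mul(SZ, SZ)), add(add(SSSZ, Z), mul(Z, Z))))
  [6] add(add(S(add(SSZ, Z)), mul(Z, Z)), mul(add(Z, mul(SZ, SZ)), add(add(SSSZ, Z), mul(Z, Z))))
  [7] add(S(add(add(SSZ, Z), mul(Z, Z))), mul(add(Z, mul(SZ, SZ)), add(add(SSSZ, Z), mul(Z, Z))))
  [8] S(add(add(add(SSZ, Z), mul(Z, Z)), mul(add(Z, mul(SZ, SZ)), add(add(SSSZ, Z), mul(Z, Z)))))
  [9] S(add(add(S(add(SZ, Z)), mul(Z, Z)), mul(add(Z, mul(SZ, SZ)), add(add(SSSZ, Z), mul(Z, Z)))))
  [10] S(add(S(add(add(SZ, Z), mul(Z, Z))), mul(add(Z, mul(SZ, SZ)), add(add(SSSZ, Z), mul(Z, Z)))))
  [11] S(S(add(add(add(SZ, Z), mul(Z, Z)), mul(add(Z, mul(SZ, SZ)), add(add(SSSZ, Z), mul(Z, Z))))))
  [12] S(S(add(add(S(add(Z, Z)), mul(Z, Z)), mul(add(Z, mul(SZ, SZ)), add(add(SSSZ, Z), mul(Z, Z))))))
  [13] S(S(add(S(add(add(Z, Z), mul(Z, Z))), mul(add(Z, mul(SZ, SZ)), add(add(SSSZ, Z), mul(Z, Z))))))
  [14] S(S(S(add(add(add(Z, Z), mul(Z, Z)), mul(add(Z, mul(SZ, SZ)), add(add(SSSZ, Z), mul(Z, Z)))))))
  [15] S(S(S(add(add(Z, mul(Z, Z)), mul(add(Z, mul(SZ, SZ)), add(add(SSSZ, Z), mul(Z, Z)))))))
  [16] S(S(S(add(mul(Z, Z), mul(add(Z, mul(SZ, SZ)), add(add(SSSZ, Z), mul(Z, Z)))))))
  [17] S(S(S(add(Z, mul(add(Z, mul(SZ, SZ)), add(add(SSSZ, Z), mul(Z, Z)))))))
  [18] S(S(S(mul(add(Z, mul(SZ, SZ)), add(add(SSSZ, Z), mul(Z, Z))))))
  [19] S(S(S(mul(mul(SZ, SZ), add(add(SSSZ, Z), mul(Z, Z))))))
  [20] S(S(S(mul(add(SZ, mul(Z, SZ)), add(add(SSSZ, Z), mul(Z, Z))))))
  [21] S(S(S(mul(S(add(Z, mul(Z, SZ))), add(add(SSSZ, Z), mul(Z, Z))))))
  [22] S(S(S(add(add(add(SSSZ, Z), mul(Z, Z)), mul(add(Z, mul(Z, SZ)), add(add(SSSZ, Z), mul(Z, Z)))))))
  [23] S(S(S(add(add(S(add(SSZ, Z)), mul(Z, Z)), mul(add(Z, mul(Z, SZ)), add(add(SSSZ, Z), mul(Z, Z)))))))
  [24] S(S(S(add(S(add(add(SSZ, Z), mul(Z, Z))), mul(add(Z, mul(Z, SZ)), add(add(SSSZ, Z), mul(Z, Z)))))))
  [25] S(S(S(S(add(add(add(SSZ, Z), mul(Z, Z)), mul(add(Z, mul(Z, SZ)), add(add(SSSZ, Z), mul(Z, Z))))))))
  [26] S(S(S(S(add(add(S(add(SZ, Z)), mul(Z, Z)), mul(add(Z, mul(Z, SZ)), add(add(SSSZ, Z), mul(Z, Z))))))))
  [27] S(S(S(S(add(S(add(add(SZ, Z), mul(Z, Z))), mul(add(Z, mul(Z, SZ)), add(add(SSSZ, Z), mul(Z, Z))))))))
  [28] S(S(S(S(S(add(add(add(SZ, Z), mul(Z, Z)), mul(add(Z, mul(Z, SZ)), add(add(SSSZ, Z), mul(Z, Z)))))))))
  [29] S(S(S(S(S(add(add(S(add(Z, Z)), mul(Z, Z)), mul(add(Z, mul(Z, SZ)), add(add(SSSZ, Z), mul(Z, Z)))))))))
  [30] S(S(S(S(S(add(S(add(add(Z, Z), mul(Z, Z))), mul(add(Z, mul(Z, SZ)), add(add(SSSZ, Z), mul(Z, Z)))))))))
  [31] S(S(S(S(S(S(add(add(add(Z, Z), mul(Z, Z)), mul(add(Z, mul(Z, SZ)), add(add(SSSZ, Z), mul(Z, Z))))))))))
  [32] S(S(S(S(S(S(add(add(Z, mul(Z, Z)), mul(add(Z, mul(Z, SZ)), add(add(SSSZ, Z), mul(Z, Z))))))))))
  [33] S(S(S(S(S(S(add(mul(Z, Z), mul(add(Z, mul(Z, SZ)), add(add(SSSZ, Z), mul(Z, Z))))))))))
  [34] S(S(S(S(S(S(add(Z, mul(add(Z, mul(Z, SZ)), add(add(SSSZ, Z), mul(Z, Z))))))))))
  [35] S(S(S(S(S(S(mul(add(Z, mul(Z, SZ)), add(add(SSSZ, Z), mul(Z, Z)))))))))
  [36] S(S(S(S(S(S(mul(mul(Z, SZ), add(add(SSSZ, Z), mul(Z, Z)))))))))
  [37] S(S(S(S(S(S(mul(Z, add(add(SSSZ, Z), mul(Z, Z)))))))))
  [38] S^6(Z)

Answer: normal form = S^6(Z)  (in 38 steps)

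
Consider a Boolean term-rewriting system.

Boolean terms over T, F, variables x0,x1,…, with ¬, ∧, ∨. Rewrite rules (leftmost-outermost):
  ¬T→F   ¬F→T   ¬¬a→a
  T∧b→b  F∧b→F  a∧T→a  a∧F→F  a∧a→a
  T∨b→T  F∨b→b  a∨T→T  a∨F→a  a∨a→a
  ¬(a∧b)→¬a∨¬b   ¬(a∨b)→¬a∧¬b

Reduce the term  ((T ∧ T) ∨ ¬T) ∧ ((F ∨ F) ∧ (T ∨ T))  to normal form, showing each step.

Answer: normal form = F  (in 5 steps)

Working:
  start: ((T ∧ T) ∨ ¬T) ∧ ((F ∨ F) ∧ (T ∨ T))
  [1] (T ∨ ¬T) ∧ ((F ∨ F) ∧ (T ∨ T))
  [2] T ∧ ((F ∨ F) ∧ (T ∨ T))
  [3] (F ∨ F) ∧ (T ∨ T)
  [4] F ∧ (T ∨ T)
  [5] F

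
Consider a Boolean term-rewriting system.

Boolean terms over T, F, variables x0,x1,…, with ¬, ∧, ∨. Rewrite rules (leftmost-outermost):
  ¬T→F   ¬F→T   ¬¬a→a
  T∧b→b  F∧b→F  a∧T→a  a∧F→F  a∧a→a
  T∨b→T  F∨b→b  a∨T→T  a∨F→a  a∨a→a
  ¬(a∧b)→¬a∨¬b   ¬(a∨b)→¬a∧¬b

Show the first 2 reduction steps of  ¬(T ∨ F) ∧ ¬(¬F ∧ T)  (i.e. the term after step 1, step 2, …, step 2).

  start: ¬(T ∨ F) ∧ ¬(¬F ∧ T)
  step 1: (¬T ∧ ¬F) ∧ ¬(¬F ∧ T)
  step 2: (F ∧ ¬F) ∧ ¬(¬F ∧ T)

Answer: after 2 steps: (F ∧ ¬F) ∧ ¬(¬F ∧ T)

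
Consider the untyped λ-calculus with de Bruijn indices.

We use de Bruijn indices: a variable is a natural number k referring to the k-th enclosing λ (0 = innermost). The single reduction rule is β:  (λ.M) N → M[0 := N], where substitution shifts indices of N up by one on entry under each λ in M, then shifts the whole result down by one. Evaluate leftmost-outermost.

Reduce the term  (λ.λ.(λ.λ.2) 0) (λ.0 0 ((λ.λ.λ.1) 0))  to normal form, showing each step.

Answer: normal form = λ.λ.1  (in 2 steps)

Reduction:
  start: (λ.λ.(λ.λ.2) 0) (λ.0 0 ((λ.λ.λ.1) 0))
  [1] λ.(λ.λ.2) 0
  [2] λ.λ.1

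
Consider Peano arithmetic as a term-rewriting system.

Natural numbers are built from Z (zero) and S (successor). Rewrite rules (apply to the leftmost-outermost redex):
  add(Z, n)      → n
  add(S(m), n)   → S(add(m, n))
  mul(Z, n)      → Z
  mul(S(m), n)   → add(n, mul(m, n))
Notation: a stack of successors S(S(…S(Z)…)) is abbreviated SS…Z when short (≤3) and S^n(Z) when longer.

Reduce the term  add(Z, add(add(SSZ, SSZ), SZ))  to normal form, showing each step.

  start: add(Z, add(add(SSZ, SSZ), SZ))
  →1  add(add(SSZ, SSZ), SZ)
  →2  add(S(add(SZ, SSZ)), SZ)
  →3  S(add(add(SZ, SSZ), SZ))
  →4  S(add(S(add(Z, SSZ)), SZ))
  →5  S(S(add(add(Z, SSZ), SZ)))
  →6  S(S(add(SSZ, SZ)))
  →7  S(S(S(add(SZ, SZ))))
  →8  S(S(S(S(add(Z, SZ)))))
  →9  S^5(Z)

Answer: normal form = S^5(Z)  (in 9 steps)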